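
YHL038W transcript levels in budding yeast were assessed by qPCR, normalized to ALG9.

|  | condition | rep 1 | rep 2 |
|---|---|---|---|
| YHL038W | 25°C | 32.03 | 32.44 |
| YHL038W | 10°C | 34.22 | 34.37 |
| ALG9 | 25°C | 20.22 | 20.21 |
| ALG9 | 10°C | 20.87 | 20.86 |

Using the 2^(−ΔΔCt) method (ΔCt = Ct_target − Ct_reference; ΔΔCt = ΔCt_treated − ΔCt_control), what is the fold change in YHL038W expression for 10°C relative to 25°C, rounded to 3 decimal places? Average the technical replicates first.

0.376

Mean Ct: YHL038W 25°C 32.235; YHL038W 10°C 34.295; ALG9 25°C 20.215; ALG9 10°C 20.865
ΔCt(25°C) = 32.235 − 20.215 = 12.020
ΔCt(10°C) = 34.295 − 20.865 = 13.430
ΔΔCt = 13.430 − 12.020 = 1.410
Fold change = 2^(−1.410) = 0.3763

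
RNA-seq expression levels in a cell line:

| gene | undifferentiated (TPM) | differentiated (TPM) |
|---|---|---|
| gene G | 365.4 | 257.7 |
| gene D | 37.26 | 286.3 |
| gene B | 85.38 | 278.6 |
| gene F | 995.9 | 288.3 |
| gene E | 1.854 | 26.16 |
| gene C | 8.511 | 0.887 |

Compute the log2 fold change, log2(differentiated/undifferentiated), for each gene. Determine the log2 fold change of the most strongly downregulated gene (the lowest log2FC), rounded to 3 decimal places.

-3.262

log2(257.7/365.4) = -0.504  (gene G)
log2(286.3/37.26) = 2.942  (gene D)
log2(278.6/85.38) = 1.706  (gene B)
log2(288.3/995.9) = -1.788  (gene F)
log2(26.16/1.854) = 3.819  (gene E)
log2(0.887/8.511) = -3.262  (gene C)
gene C is most strongly downregulated.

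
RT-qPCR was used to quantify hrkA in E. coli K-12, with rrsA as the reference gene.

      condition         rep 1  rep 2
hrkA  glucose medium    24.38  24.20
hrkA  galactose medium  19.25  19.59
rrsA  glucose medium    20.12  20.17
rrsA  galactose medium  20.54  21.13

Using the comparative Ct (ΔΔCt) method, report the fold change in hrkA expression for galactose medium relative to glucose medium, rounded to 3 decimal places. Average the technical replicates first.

Mean Ct: hrkA glucose medium 24.290; hrkA galactose medium 19.420; rrsA glucose medium 20.145; rrsA galactose medium 20.835
ΔCt(glucose medium) = 24.290 − 20.145 = 4.145
ΔCt(galactose medium) = 19.420 − 20.835 = -1.415
ΔΔCt = -1.415 − 4.145 = -5.560
Fold change = 2^(−(-5.560)) = 2^5.560 = 47.1766

47.177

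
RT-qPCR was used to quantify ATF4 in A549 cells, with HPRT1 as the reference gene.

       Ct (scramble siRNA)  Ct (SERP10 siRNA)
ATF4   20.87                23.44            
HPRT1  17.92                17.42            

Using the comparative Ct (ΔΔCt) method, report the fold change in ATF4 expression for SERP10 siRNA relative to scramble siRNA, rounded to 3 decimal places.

ΔCt(scramble siRNA) = 20.870 − 17.920 = 2.950
ΔCt(SERP10 siRNA) = 23.440 − 17.420 = 6.020
ΔΔCt = 6.020 − 2.950 = 3.070
Fold change = 2^(−3.070) = 0.1191

0.119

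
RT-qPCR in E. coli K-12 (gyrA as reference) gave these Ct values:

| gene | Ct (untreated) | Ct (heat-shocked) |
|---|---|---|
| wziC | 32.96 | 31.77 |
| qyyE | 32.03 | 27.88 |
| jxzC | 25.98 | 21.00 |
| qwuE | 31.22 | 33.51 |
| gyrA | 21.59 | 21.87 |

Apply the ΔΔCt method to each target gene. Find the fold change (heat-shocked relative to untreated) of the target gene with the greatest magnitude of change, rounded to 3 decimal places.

38.319

wziC: ΔΔCt = (31.77−21.87) − (32.96−21.59) = 9.90 − 11.37 = -1.47; fold change = 2^1.47 = 2.770
qyyE: ΔΔCt = (27.88−21.87) − (32.03−21.59) = 6.01 − 10.44 = -4.43; fold change = 2^4.43 = 21.556
jxzC: ΔΔCt = (21.00−21.87) − (25.98−21.59) = -0.87 − 4.39 = -5.26; fold change = 2^5.26 = 38.319
qwuE: ΔΔCt = (33.51−21.87) − (31.22−21.59) = 11.64 − 9.63 = 2.01; fold change = 2^-2.01 = 0.248
jxzC has the largest |ΔΔCt| = 5.26.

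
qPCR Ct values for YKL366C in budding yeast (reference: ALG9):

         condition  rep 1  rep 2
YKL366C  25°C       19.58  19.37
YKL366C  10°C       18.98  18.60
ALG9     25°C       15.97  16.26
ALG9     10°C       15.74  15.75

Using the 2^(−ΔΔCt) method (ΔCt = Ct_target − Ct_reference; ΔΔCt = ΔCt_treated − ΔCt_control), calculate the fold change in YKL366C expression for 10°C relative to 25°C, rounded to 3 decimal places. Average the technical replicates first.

1.244

Mean Ct: YKL366C 25°C 19.475; YKL366C 10°C 18.790; ALG9 25°C 16.115; ALG9 10°C 15.745
ΔCt(25°C) = 19.475 − 16.115 = 3.360
ΔCt(10°C) = 18.790 − 15.745 = 3.045
ΔΔCt = 3.045 − 3.360 = -0.315
Fold change = 2^(−(-0.315)) = 2^0.315 = 1.2440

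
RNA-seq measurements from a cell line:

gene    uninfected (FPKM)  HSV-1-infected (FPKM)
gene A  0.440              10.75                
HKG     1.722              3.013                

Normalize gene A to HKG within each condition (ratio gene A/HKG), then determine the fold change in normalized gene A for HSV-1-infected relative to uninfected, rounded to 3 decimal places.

gene A/HKG (uninfected) = 0.440 / 1.722 = 0.25552
gene A/HKG (HSV-1-infected) = 10.75 / 3.013 = 3.5679
Fold change = 3.5679 / 0.25552 = 13.9634

13.963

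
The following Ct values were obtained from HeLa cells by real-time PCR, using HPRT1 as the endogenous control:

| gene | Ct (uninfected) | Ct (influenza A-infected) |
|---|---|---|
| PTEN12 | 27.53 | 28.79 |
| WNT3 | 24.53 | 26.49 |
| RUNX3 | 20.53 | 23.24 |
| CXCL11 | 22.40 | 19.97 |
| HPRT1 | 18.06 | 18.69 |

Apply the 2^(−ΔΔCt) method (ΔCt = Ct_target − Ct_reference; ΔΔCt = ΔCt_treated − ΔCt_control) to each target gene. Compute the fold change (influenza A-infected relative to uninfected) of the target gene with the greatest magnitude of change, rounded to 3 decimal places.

8.340

PTEN12: ΔΔCt = (28.79−18.69) − (27.53−18.06) = 10.10 − 9.47 = 0.63; fold change = 2^-0.63 = 0.646
WNT3: ΔΔCt = (26.49−18.69) − (24.53−18.06) = 7.80 − 6.47 = 1.33; fold change = 2^-1.33 = 0.398
RUNX3: ΔΔCt = (23.24−18.69) − (20.53−18.06) = 4.55 − 2.47 = 2.08; fold change = 2^-2.08 = 0.237
CXCL11: ΔΔCt = (19.97−18.69) − (22.40−18.06) = 1.28 − 4.34 = -3.06; fold change = 2^3.06 = 8.340
CXCL11 has the largest |ΔΔCt| = 3.06.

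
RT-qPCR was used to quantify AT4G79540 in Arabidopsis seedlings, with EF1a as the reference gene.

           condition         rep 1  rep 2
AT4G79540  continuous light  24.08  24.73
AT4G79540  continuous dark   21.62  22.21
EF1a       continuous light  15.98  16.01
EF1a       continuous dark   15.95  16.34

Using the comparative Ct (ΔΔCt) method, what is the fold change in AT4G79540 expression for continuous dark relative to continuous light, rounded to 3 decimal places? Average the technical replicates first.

Mean Ct: AT4G79540 continuous light 24.405; AT4G79540 continuous dark 21.915; EF1a continuous light 15.995; EF1a continuous dark 16.145
ΔCt(continuous light) = 24.405 − 15.995 = 8.410
ΔCt(continuous dark) = 21.915 − 16.145 = 5.770
ΔΔCt = 5.770 − 8.410 = -2.640
Fold change = 2^(−(-2.640)) = 2^2.640 = 6.2333

6.233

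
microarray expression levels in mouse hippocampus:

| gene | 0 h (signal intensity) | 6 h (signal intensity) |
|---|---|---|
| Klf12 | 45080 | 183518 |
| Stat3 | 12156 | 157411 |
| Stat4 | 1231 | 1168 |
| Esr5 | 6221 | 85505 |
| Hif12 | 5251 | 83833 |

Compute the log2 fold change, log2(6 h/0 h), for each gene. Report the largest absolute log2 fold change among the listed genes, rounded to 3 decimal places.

3.997

log2(183518/45080) = 2.025  (Klf12)
log2(157411/12156) = 3.695  (Stat3)
log2(1168/1231) = -0.076  (Stat4)
log2(85505/6221) = 3.781  (Esr5)
log2(83833/5251) = 3.997  (Hif12)
The largest magnitude belongs to Hif12.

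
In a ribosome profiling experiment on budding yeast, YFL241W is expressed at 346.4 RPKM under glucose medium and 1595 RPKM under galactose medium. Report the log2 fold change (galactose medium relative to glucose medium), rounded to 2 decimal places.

Fold change = 1595 / 346.4 = 4.6045
log2(4.6045) = 2.203

2.20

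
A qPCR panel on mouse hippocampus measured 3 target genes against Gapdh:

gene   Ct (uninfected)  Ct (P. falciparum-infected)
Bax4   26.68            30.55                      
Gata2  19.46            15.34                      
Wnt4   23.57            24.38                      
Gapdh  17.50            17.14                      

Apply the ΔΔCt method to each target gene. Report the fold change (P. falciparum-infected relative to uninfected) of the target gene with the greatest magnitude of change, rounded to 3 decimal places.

0.053

Bax4: ΔΔCt = (30.55−17.14) − (26.68−17.50) = 13.41 − 9.18 = 4.23; fold change = 2^-4.23 = 0.053
Gata2: ΔΔCt = (15.34−17.14) − (19.46−17.50) = -1.80 − 1.96 = -3.76; fold change = 2^3.76 = 13.548
Wnt4: ΔΔCt = (24.38−17.14) − (23.57−17.50) = 7.24 − 6.07 = 1.17; fold change = 2^-1.17 = 0.444
Bax4 has the largest |ΔΔCt| = 4.23.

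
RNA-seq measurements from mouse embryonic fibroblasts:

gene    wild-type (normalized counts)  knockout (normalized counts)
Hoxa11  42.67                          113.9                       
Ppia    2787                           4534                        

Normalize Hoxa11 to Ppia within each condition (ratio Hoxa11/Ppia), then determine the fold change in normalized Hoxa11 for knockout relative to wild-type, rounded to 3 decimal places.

Hoxa11/Ppia (wild-type) = 42.67 / 2787 = 0.01531
Hoxa11/Ppia (knockout) = 113.9 / 4534 = 0.025121
Fold change = 0.025121 / 0.01531 = 1.6408

1.641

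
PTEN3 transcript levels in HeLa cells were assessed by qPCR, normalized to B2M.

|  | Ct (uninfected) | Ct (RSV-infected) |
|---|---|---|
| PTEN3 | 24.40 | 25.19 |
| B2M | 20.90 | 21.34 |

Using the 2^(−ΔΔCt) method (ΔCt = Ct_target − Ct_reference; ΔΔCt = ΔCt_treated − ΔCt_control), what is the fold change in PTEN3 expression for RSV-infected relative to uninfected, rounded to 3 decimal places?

ΔCt(uninfected) = 24.400 − 20.900 = 3.500
ΔCt(RSV-infected) = 25.190 − 21.340 = 3.850
ΔΔCt = 3.850 − 3.500 = 0.350
Fold change = 2^(−0.350) = 0.7846

0.785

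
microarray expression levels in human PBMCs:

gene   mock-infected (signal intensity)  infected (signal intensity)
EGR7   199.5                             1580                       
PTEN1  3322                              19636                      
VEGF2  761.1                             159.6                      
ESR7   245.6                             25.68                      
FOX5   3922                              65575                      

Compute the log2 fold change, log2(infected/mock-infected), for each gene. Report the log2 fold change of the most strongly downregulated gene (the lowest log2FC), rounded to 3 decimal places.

-3.258

log2(1580/199.5) = 2.985  (EGR7)
log2(19636/3322) = 2.563  (PTEN1)
log2(159.6/761.1) = -2.254  (VEGF2)
log2(25.68/245.6) = -3.258  (ESR7)
log2(65575/3922) = 4.063  (FOX5)
ESR7 is most strongly downregulated.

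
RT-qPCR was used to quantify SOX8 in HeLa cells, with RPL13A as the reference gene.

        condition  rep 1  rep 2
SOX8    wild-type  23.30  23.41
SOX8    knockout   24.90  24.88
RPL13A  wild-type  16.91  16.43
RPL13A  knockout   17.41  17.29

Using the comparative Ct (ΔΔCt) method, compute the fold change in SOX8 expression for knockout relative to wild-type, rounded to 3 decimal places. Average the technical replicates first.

0.553

Mean Ct: SOX8 wild-type 23.355; SOX8 knockout 24.890; RPL13A wild-type 16.670; RPL13A knockout 17.350
ΔCt(wild-type) = 23.355 − 16.670 = 6.685
ΔCt(knockout) = 24.890 − 17.350 = 7.540
ΔΔCt = 7.540 − 6.685 = 0.855
Fold change = 2^(−0.855) = 0.5529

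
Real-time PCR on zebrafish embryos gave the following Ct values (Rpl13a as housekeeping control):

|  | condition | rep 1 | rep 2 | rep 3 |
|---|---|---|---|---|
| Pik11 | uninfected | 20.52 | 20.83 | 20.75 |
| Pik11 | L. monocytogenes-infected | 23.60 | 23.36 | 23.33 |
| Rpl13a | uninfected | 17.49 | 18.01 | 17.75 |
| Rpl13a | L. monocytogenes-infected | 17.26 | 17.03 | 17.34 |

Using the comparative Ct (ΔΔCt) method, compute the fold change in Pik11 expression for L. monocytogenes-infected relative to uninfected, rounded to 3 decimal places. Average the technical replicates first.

Mean Ct: Pik11 uninfected 20.700; Pik11 L. monocytogenes-infected 23.430; Rpl13a uninfected 17.750; Rpl13a L. monocytogenes-infected 17.210
ΔCt(uninfected) = 20.700 − 17.750 = 2.950
ΔCt(L. monocytogenes-infected) = 23.430 − 17.210 = 6.220
ΔΔCt = 6.220 − 2.950 = 3.270
Fold change = 2^(−3.270) = 0.1037

0.104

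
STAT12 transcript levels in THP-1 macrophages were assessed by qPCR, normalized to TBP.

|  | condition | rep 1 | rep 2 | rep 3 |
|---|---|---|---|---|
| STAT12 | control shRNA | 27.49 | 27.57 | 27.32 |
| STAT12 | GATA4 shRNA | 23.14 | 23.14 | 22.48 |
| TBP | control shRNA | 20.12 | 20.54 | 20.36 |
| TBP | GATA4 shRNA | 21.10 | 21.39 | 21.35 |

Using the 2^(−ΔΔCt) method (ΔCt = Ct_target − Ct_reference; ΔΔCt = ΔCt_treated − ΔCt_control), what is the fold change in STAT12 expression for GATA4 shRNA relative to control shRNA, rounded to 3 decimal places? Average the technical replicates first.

Mean Ct: STAT12 control shRNA 27.460; STAT12 GATA4 shRNA 22.920; TBP control shRNA 20.340; TBP GATA4 shRNA 21.280
ΔCt(control shRNA) = 27.460 − 20.340 = 7.120
ΔCt(GATA4 shRNA) = 22.920 − 21.280 = 1.640
ΔΔCt = 1.640 − 7.120 = -5.480
Fold change = 2^(−(-5.480)) = 2^5.480 = 44.6318

44.632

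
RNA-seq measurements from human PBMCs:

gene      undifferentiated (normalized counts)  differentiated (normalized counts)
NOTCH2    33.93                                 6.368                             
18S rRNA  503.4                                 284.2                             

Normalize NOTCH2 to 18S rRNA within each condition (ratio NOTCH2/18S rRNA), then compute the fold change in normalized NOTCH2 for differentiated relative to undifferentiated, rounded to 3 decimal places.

NOTCH2/18S rRNA (undifferentiated) = 33.93 / 503.4 = 0.067402
NOTCH2/18S rRNA (differentiated) = 6.368 / 284.2 = 0.022407
Fold change = 0.022407 / 0.067402 = 0.3324

0.332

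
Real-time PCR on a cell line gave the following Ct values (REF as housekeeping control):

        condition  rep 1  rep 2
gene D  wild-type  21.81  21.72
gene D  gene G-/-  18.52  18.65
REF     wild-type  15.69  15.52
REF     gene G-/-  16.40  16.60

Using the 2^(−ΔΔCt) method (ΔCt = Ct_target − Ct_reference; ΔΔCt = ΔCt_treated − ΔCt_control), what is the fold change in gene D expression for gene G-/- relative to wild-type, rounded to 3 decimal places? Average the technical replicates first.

Mean Ct: gene D wild-type 21.765; gene D gene G-/- 18.585; REF wild-type 15.605; REF gene G-/- 16.500
ΔCt(wild-type) = 21.765 − 15.605 = 6.160
ΔCt(gene G-/-) = 18.585 − 16.500 = 2.085
ΔΔCt = 2.085 − 6.160 = -4.075
Fold change = 2^(−(-4.075)) = 2^4.075 = 16.8538

16.854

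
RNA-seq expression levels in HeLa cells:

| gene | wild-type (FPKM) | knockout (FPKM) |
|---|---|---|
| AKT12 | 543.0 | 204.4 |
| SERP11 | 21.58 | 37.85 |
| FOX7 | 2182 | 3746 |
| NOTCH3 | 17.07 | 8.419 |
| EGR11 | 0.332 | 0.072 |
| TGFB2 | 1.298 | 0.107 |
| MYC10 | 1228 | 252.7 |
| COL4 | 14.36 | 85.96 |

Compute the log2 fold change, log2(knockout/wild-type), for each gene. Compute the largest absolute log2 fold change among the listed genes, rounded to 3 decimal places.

log2(204.4/543.0) = -1.410  (AKT12)
log2(37.85/21.58) = 0.811  (SERP11)
log2(3746/2182) = 0.780  (FOX7)
log2(8.419/17.07) = -1.020  (NOTCH3)
log2(0.072/0.332) = -2.205  (EGR11)
log2(0.107/1.298) = -3.601  (TGFB2)
log2(252.7/1228) = -2.281  (MYC10)
log2(85.96/14.36) = 2.582  (COL4)
The largest magnitude belongs to TGFB2.

3.601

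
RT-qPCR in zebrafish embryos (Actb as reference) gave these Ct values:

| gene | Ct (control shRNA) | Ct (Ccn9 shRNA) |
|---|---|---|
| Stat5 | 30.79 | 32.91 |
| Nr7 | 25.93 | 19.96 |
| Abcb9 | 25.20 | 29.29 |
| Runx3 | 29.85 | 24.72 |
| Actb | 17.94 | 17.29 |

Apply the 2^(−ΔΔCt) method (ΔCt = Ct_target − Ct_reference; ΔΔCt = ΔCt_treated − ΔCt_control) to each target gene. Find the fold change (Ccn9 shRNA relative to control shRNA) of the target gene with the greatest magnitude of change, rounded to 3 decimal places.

39.947

Stat5: ΔΔCt = (32.91−17.29) − (30.79−17.94) = 15.62 − 12.85 = 2.77; fold change = 2^-2.77 = 0.147
Nr7: ΔΔCt = (19.96−17.29) − (25.93−17.94) = 2.67 − 7.99 = -5.32; fold change = 2^5.32 = 39.947
Abcb9: ΔΔCt = (29.29−17.29) − (25.20−17.94) = 12.00 − 7.26 = 4.74; fold change = 2^-4.74 = 0.037
Runx3: ΔΔCt = (24.72−17.29) − (29.85−17.94) = 7.43 − 11.91 = -4.48; fold change = 2^4.48 = 22.316
Nr7 has the largest |ΔΔCt| = 5.32.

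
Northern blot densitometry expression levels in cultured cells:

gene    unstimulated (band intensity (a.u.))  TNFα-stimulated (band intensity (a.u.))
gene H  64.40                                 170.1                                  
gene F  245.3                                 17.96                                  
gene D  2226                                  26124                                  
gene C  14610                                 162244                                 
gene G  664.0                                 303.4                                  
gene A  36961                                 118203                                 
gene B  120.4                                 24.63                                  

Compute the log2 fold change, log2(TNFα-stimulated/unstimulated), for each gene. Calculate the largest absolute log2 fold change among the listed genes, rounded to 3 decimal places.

3.772

log2(170.1/64.40) = 1.401  (gene H)
log2(17.96/245.3) = -3.772  (gene F)
log2(26124/2226) = 3.553  (gene D)
log2(162244/14610) = 3.473  (gene C)
log2(303.4/664.0) = -1.130  (gene G)
log2(118203/36961) = 1.677  (gene A)
log2(24.63/120.4) = -2.289  (gene B)
The largest magnitude belongs to gene F.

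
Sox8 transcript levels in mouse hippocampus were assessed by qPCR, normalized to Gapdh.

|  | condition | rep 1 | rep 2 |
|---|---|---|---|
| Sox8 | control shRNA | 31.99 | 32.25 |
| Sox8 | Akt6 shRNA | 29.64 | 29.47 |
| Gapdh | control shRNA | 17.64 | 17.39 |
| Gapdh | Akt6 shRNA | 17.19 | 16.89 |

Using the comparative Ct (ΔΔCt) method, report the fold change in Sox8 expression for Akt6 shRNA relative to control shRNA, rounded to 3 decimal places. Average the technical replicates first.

4.257

Mean Ct: Sox8 control shRNA 32.120; Sox8 Akt6 shRNA 29.555; Gapdh control shRNA 17.515; Gapdh Akt6 shRNA 17.040
ΔCt(control shRNA) = 32.120 − 17.515 = 14.605
ΔCt(Akt6 shRNA) = 29.555 − 17.040 = 12.515
ΔΔCt = 12.515 − 14.605 = -2.090
Fold change = 2^(−(-2.090)) = 2^2.090 = 4.2575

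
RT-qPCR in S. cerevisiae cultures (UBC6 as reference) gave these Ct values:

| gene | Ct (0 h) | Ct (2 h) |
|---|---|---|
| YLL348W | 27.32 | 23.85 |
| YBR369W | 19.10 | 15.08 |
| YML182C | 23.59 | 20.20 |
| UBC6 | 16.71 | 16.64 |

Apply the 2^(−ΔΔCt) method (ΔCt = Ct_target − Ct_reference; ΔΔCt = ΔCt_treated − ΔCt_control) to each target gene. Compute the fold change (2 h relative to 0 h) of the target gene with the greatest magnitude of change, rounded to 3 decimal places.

15.455

YLL348W: ΔΔCt = (23.85−16.64) − (27.32−16.71) = 7.21 − 10.61 = -3.40; fold change = 2^3.40 = 10.556
YBR369W: ΔΔCt = (15.08−16.64) − (19.10−16.71) = -1.56 − 2.39 = -3.95; fold change = 2^3.95 = 15.455
YML182C: ΔΔCt = (20.20−16.64) − (23.59−16.71) = 3.56 − 6.88 = -3.32; fold change = 2^3.32 = 9.987
YBR369W has the largest |ΔΔCt| = 3.95.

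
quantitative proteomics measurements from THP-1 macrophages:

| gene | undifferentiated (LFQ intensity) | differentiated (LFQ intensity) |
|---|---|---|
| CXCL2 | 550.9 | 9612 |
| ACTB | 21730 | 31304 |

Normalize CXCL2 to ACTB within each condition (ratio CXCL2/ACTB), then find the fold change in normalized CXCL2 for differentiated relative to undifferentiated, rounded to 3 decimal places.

12.112

CXCL2/ACTB (undifferentiated) = 550.9 / 21730 = 0.025352
CXCL2/ACTB (differentiated) = 9612 / 31304 = 0.30705
Fold change = 0.30705 / 0.025352 = 12.1116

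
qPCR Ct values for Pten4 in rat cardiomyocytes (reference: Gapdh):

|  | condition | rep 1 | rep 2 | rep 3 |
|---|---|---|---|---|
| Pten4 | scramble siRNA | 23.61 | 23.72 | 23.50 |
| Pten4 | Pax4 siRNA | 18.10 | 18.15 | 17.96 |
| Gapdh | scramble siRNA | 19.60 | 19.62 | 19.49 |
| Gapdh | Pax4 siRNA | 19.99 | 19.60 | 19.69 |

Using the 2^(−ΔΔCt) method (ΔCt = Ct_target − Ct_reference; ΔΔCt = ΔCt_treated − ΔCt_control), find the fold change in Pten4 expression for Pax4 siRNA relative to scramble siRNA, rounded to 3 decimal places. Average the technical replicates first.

Mean Ct: Pten4 scramble siRNA 23.610; Pten4 Pax4 siRNA 18.070; Gapdh scramble siRNA 19.570; Gapdh Pax4 siRNA 19.760
ΔCt(scramble siRNA) = 23.610 − 19.570 = 4.040
ΔCt(Pax4 siRNA) = 18.070 − 19.760 = -1.690
ΔΔCt = -1.690 − 4.040 = -5.730
Fold change = 2^(−(-5.730)) = 2^5.730 = 53.0765

53.076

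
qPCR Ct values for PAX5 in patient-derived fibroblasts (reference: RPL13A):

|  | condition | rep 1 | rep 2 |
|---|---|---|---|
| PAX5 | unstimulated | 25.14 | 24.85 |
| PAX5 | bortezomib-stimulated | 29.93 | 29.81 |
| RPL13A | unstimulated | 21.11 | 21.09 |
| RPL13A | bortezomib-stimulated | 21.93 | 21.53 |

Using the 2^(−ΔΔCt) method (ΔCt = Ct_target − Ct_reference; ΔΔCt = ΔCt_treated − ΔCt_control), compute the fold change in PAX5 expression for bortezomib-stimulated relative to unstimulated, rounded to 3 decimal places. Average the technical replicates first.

0.053

Mean Ct: PAX5 unstimulated 24.995; PAX5 bortezomib-stimulated 29.870; RPL13A unstimulated 21.100; RPL13A bortezomib-stimulated 21.730
ΔCt(unstimulated) = 24.995 − 21.100 = 3.895
ΔCt(bortezomib-stimulated) = 29.870 − 21.730 = 8.140
ΔΔCt = 8.140 − 3.895 = 4.245
Fold change = 2^(−4.245) = 0.0527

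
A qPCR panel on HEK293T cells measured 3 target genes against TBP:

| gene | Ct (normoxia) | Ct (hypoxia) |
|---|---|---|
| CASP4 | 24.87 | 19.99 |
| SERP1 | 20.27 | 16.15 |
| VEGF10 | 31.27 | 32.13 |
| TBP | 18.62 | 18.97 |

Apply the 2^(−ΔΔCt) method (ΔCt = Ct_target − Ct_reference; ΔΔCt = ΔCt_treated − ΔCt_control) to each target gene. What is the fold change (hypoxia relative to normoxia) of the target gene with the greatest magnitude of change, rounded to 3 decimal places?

37.531

CASP4: ΔΔCt = (19.99−18.97) − (24.87−18.62) = 1.02 − 6.25 = -5.23; fold change = 2^5.23 = 37.531
SERP1: ΔΔCt = (16.15−18.97) − (20.27−18.62) = -2.82 − 1.65 = -4.47; fold change = 2^4.47 = 22.162
VEGF10: ΔΔCt = (32.13−18.97) − (31.27−18.62) = 13.16 − 12.65 = 0.51; fold change = 2^-0.51 = 0.702
CASP4 has the largest |ΔΔCt| = 5.23.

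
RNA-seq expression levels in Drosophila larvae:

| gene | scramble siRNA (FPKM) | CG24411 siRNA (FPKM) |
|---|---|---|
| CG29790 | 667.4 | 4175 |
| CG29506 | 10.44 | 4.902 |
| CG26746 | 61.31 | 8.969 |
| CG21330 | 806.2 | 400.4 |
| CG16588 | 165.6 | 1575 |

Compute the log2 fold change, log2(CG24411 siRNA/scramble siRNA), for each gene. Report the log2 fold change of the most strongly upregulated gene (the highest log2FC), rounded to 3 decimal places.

log2(4175/667.4) = 2.645  (CG29790)
log2(4.902/10.44) = -1.091  (CG29506)
log2(8.969/61.31) = -2.773  (CG26746)
log2(400.4/806.2) = -1.010  (CG21330)
log2(1575/165.6) = 3.250  (CG16588)
CG16588 is most strongly upregulated.

3.250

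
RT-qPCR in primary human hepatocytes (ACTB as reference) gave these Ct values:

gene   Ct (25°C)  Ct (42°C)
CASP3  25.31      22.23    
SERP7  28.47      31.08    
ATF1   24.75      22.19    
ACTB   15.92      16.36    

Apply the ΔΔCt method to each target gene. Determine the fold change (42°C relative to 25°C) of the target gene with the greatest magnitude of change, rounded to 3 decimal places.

11.472

CASP3: ΔΔCt = (22.23−16.36) − (25.31−15.92) = 5.87 − 9.39 = -3.52; fold change = 2^3.52 = 11.472
SERP7: ΔΔCt = (31.08−16.36) − (28.47−15.92) = 14.72 − 12.55 = 2.17; fold change = 2^-2.17 = 0.222
ATF1: ΔΔCt = (22.19−16.36) − (24.75−15.92) = 5.83 − 8.83 = -3.00; fold change = 2^3.00 = 8.000
CASP3 has the largest |ΔΔCt| = 3.52.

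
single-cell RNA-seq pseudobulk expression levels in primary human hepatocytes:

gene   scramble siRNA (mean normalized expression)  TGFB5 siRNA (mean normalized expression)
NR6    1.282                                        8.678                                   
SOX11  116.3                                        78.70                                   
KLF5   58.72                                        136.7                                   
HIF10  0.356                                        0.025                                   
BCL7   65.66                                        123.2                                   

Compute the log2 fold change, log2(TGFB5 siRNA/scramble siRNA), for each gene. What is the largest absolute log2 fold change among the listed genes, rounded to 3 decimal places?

3.832

log2(8.678/1.282) = 2.759  (NR6)
log2(78.70/116.3) = -0.563  (SOX11)
log2(136.7/58.72) = 1.219  (KLF5)
log2(0.025/0.356) = -3.832  (HIF10)
log2(123.2/65.66) = 0.908  (BCL7)
The largest magnitude belongs to HIF10.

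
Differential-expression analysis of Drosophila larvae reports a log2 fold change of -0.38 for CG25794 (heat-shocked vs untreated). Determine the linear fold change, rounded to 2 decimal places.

0.77

Fold change = 2^(-0.38) = 0.768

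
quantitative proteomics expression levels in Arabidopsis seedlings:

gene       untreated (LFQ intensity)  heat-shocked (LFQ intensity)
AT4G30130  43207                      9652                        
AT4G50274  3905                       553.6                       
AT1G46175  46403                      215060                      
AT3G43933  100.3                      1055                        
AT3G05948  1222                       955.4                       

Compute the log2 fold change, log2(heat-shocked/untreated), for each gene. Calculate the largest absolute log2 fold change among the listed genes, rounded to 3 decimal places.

3.395

log2(9652/43207) = -2.162  (AT4G30130)
log2(553.6/3905) = -2.818  (AT4G50274)
log2(215060/46403) = 2.212  (AT1G46175)
log2(1055/100.3) = 3.395  (AT3G43933)
log2(955.4/1222) = -0.355  (AT3G05948)
The largest magnitude belongs to AT3G43933.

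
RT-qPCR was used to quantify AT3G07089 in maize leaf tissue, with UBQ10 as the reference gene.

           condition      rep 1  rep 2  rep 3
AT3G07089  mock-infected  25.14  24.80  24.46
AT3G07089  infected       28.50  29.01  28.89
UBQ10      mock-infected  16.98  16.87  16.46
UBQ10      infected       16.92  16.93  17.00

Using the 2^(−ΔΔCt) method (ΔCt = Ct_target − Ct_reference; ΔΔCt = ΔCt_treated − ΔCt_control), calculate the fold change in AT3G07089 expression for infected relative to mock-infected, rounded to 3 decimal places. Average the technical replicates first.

Mean Ct: AT3G07089 mock-infected 24.800; AT3G07089 infected 28.800; UBQ10 mock-infected 16.770; UBQ10 infected 16.950
ΔCt(mock-infected) = 24.800 − 16.770 = 8.030
ΔCt(infected) = 28.800 − 16.950 = 11.850
ΔΔCt = 11.850 − 8.030 = 3.820
Fold change = 2^(−3.820) = 0.0708

0.071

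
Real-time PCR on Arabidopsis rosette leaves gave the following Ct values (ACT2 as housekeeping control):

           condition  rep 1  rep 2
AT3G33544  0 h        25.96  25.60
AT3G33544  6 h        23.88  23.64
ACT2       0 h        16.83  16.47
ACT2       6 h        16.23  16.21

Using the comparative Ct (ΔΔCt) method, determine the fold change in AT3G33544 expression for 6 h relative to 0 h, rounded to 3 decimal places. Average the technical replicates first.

3.010

Mean Ct: AT3G33544 0 h 25.780; AT3G33544 6 h 23.760; ACT2 0 h 16.650; ACT2 6 h 16.220
ΔCt(0 h) = 25.780 − 16.650 = 9.130
ΔCt(6 h) = 23.760 − 16.220 = 7.540
ΔΔCt = 7.540 − 9.130 = -1.590
Fold change = 2^(−(-1.590)) = 2^1.590 = 3.0105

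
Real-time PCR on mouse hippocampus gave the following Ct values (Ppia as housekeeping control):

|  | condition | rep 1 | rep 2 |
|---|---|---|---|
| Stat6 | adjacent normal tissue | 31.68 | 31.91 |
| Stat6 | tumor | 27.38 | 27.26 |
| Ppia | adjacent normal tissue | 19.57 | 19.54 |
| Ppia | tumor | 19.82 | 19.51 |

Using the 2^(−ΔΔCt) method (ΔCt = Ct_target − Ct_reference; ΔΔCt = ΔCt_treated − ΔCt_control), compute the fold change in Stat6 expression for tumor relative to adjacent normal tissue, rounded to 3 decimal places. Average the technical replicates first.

Mean Ct: Stat6 adjacent normal tissue 31.795; Stat6 tumor 27.320; Ppia adjacent normal tissue 19.555; Ppia tumor 19.665
ΔCt(adjacent normal tissue) = 31.795 − 19.555 = 12.240
ΔCt(tumor) = 27.320 − 19.665 = 7.655
ΔΔCt = 7.655 − 12.240 = -4.585
Fold change = 2^(−(-4.585)) = 2^4.585 = 24.0006

24.001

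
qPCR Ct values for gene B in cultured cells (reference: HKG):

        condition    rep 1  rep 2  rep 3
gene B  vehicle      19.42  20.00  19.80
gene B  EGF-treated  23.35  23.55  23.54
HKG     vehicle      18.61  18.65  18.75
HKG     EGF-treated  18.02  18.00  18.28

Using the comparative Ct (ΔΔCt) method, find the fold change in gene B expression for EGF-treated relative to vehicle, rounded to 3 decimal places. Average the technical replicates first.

Mean Ct: gene B vehicle 19.740; gene B EGF-treated 23.480; HKG vehicle 18.670; HKG EGF-treated 18.100
ΔCt(vehicle) = 19.740 − 18.670 = 1.070
ΔCt(EGF-treated) = 23.480 − 18.100 = 5.380
ΔΔCt = 5.380 − 1.070 = 4.310
Fold change = 2^(−4.310) = 0.0504

0.050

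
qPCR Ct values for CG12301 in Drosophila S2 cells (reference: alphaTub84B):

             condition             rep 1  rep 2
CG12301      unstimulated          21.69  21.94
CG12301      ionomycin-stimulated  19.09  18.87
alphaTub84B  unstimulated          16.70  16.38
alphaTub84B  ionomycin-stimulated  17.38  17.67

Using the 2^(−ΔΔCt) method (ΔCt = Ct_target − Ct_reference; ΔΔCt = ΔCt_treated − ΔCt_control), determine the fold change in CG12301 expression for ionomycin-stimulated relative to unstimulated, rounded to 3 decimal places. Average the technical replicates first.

14.123

Mean Ct: CG12301 unstimulated 21.815; CG12301 ionomycin-stimulated 18.980; alphaTub84B unstimulated 16.540; alphaTub84B ionomycin-stimulated 17.525
ΔCt(unstimulated) = 21.815 − 16.540 = 5.275
ΔCt(ionomycin-stimulated) = 18.980 − 17.525 = 1.455
ΔΔCt = 1.455 − 5.275 = -3.820
Fold change = 2^(−(-3.820)) = 2^3.820 = 14.1232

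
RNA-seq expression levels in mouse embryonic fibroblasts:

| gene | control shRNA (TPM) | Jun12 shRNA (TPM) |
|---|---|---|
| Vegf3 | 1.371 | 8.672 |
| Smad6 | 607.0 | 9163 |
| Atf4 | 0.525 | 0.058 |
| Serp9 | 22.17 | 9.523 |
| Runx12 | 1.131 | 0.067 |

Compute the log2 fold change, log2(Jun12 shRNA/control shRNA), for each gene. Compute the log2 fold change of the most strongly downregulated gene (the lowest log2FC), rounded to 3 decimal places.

log2(8.672/1.371) = 2.661  (Vegf3)
log2(9163/607.0) = 3.916  (Smad6)
log2(0.058/0.525) = -3.178  (Atf4)
log2(9.523/22.17) = -1.219  (Serp9)
log2(0.067/1.131) = -4.077  (Runx12)
Runx12 is most strongly downregulated.

-4.077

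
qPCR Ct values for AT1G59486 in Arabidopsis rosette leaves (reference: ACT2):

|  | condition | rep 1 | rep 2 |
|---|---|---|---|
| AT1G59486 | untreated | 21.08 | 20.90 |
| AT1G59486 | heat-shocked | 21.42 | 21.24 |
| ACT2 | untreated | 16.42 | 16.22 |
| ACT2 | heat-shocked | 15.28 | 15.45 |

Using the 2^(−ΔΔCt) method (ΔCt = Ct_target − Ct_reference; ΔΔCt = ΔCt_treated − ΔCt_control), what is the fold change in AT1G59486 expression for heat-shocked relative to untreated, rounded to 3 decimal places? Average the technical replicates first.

Mean Ct: AT1G59486 untreated 20.990; AT1G59486 heat-shocked 21.330; ACT2 untreated 16.320; ACT2 heat-shocked 15.365
ΔCt(untreated) = 20.990 − 16.320 = 4.670
ΔCt(heat-shocked) = 21.330 − 15.365 = 5.965
ΔΔCt = 5.965 − 4.670 = 1.295
Fold change = 2^(−1.295) = 0.4075

0.408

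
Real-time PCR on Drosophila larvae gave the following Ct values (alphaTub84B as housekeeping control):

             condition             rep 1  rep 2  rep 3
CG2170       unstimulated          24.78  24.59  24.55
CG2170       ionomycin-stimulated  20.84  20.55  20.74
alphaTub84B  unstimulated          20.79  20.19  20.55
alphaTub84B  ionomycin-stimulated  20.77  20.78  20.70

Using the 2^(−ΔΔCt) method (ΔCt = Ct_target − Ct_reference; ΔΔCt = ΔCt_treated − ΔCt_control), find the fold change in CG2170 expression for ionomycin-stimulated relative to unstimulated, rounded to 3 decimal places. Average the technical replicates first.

18.001

Mean Ct: CG2170 unstimulated 24.640; CG2170 ionomycin-stimulated 20.710; alphaTub84B unstimulated 20.510; alphaTub84B ionomycin-stimulated 20.750
ΔCt(unstimulated) = 24.640 − 20.510 = 4.130
ΔCt(ionomycin-stimulated) = 20.710 − 20.750 = -0.040
ΔΔCt = -0.040 − 4.130 = -4.170
Fold change = 2^(−(-4.170)) = 2^4.170 = 18.0009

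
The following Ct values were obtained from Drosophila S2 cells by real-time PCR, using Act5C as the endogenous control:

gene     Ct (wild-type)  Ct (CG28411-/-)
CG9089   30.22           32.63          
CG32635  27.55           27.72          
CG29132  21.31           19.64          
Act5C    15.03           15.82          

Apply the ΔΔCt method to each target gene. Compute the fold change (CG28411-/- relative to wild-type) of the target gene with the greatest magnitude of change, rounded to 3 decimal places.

CG9089: ΔΔCt = (32.63−15.82) − (30.22−15.03) = 16.81 − 15.19 = 1.62; fold change = 2^-1.62 = 0.325
CG32635: ΔΔCt = (27.72−15.82) − (27.55−15.03) = 11.90 − 12.52 = -0.62; fold change = 2^0.62 = 1.537
CG29132: ΔΔCt = (19.64−15.82) − (21.31−15.03) = 3.82 − 6.28 = -2.46; fold change = 2^2.46 = 5.502
CG29132 has the largest |ΔΔCt| = 2.46.

5.502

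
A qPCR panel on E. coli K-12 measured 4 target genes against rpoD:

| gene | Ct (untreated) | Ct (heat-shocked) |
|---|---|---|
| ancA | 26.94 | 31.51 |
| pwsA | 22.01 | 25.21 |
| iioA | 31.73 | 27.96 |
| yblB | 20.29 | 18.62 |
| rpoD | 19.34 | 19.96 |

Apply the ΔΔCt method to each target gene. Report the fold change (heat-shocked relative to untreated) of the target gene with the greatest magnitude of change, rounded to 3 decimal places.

20.966

ancA: ΔΔCt = (31.51−19.96) − (26.94−19.34) = 11.55 − 7.60 = 3.95; fold change = 2^-3.95 = 0.065
pwsA: ΔΔCt = (25.21−19.96) − (22.01−19.34) = 5.25 − 2.67 = 2.58; fold change = 2^-2.58 = 0.167
iioA: ΔΔCt = (27.96−19.96) − (31.73−19.34) = 8.00 − 12.39 = -4.39; fold change = 2^4.39 = 20.966
yblB: ΔΔCt = (18.62−19.96) − (20.29−19.34) = -1.34 − 0.95 = -2.29; fold change = 2^2.29 = 4.891
iioA has the largest |ΔΔCt| = 4.39.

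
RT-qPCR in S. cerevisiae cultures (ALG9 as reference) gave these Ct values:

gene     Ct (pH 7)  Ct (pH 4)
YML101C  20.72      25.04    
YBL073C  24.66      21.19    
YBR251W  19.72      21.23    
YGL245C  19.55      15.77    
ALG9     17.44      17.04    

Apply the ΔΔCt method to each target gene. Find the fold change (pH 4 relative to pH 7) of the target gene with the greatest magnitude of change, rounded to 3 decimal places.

YML101C: ΔΔCt = (25.04−17.04) − (20.72−17.44) = 8.00 − 3.28 = 4.72; fold change = 2^-4.72 = 0.038
YBL073C: ΔΔCt = (21.19−17.04) − (24.66−17.44) = 4.15 − 7.22 = -3.07; fold change = 2^3.07 = 8.398
YBR251W: ΔΔCt = (21.23−17.04) − (19.72−17.44) = 4.19 − 2.28 = 1.91; fold change = 2^-1.91 = 0.266
YGL245C: ΔΔCt = (15.77−17.04) − (19.55−17.44) = -1.27 − 2.11 = -3.38; fold change = 2^3.38 = 10.411
YML101C has the largest |ΔΔCt| = 4.72.

0.038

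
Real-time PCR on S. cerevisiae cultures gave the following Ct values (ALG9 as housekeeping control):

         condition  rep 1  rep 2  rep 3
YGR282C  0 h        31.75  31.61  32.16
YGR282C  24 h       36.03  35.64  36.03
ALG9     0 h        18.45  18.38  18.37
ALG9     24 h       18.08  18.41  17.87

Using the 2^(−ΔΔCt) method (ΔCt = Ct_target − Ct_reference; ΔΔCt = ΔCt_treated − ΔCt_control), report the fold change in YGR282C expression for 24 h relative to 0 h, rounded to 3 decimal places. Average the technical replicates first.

0.049

Mean Ct: YGR282C 0 h 31.840; YGR282C 24 h 35.900; ALG9 0 h 18.400; ALG9 24 h 18.120
ΔCt(0 h) = 31.840 − 18.400 = 13.440
ΔCt(24 h) = 35.900 − 18.120 = 17.780
ΔΔCt = 17.780 − 13.440 = 4.340
Fold change = 2^(−4.340) = 0.0494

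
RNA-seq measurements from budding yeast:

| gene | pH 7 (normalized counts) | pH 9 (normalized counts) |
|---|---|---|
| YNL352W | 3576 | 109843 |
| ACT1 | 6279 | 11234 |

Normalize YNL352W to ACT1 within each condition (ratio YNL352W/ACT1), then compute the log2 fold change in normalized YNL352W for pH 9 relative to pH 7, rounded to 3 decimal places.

4.102

YNL352W/ACT1 (pH 7) = 3576 / 6279 = 0.56952
YNL352W/ACT1 (pH 9) = 109843 / 11234 = 9.7777
Fold change = 9.7777 / 0.56952 = 17.1684
log2(17.1684) = 4.1017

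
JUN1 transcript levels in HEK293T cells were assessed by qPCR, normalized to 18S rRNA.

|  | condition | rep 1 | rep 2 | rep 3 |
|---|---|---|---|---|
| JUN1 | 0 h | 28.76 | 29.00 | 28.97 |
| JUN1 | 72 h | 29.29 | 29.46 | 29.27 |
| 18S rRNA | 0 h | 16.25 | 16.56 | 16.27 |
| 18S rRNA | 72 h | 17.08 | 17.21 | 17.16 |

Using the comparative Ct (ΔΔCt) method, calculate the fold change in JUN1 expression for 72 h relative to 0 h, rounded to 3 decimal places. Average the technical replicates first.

1.283

Mean Ct: JUN1 0 h 28.910; JUN1 72 h 29.340; 18S rRNA 0 h 16.360; 18S rRNA 72 h 17.150
ΔCt(0 h) = 28.910 − 16.360 = 12.550
ΔCt(72 h) = 29.340 − 17.150 = 12.190
ΔΔCt = 12.190 − 12.550 = -0.360
Fold change = 2^(−(-0.360)) = 2^0.360 = 1.2834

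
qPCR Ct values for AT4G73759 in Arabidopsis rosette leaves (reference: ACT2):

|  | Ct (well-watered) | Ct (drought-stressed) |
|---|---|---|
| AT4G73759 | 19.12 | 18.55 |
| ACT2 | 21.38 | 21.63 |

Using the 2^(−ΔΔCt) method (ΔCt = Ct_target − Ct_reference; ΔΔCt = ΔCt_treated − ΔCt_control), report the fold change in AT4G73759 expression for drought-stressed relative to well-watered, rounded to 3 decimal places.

1.765

ΔCt(well-watered) = 19.120 − 21.380 = -2.260
ΔCt(drought-stressed) = 18.550 − 21.630 = -3.080
ΔΔCt = -3.080 − (-2.260) = -0.820
Fold change = 2^(−(-0.820)) = 2^0.820 = 1.7654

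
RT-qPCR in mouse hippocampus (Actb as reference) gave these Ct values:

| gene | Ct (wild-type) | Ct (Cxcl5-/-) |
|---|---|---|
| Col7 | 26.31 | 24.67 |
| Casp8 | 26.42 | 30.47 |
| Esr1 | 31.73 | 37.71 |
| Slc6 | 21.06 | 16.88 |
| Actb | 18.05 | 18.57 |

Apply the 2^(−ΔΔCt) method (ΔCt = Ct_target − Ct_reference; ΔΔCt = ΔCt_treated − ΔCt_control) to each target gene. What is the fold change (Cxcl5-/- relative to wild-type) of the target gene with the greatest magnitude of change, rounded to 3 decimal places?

Col7: ΔΔCt = (24.67−18.57) − (26.31−18.05) = 6.10 − 8.26 = -2.16; fold change = 2^2.16 = 4.469
Casp8: ΔΔCt = (30.47−18.57) − (26.42−18.05) = 11.90 − 8.37 = 3.53; fold change = 2^-3.53 = 0.087
Esr1: ΔΔCt = (37.71−18.57) − (31.73−18.05) = 19.14 − 13.68 = 5.46; fold change = 2^-5.46 = 0.023
Slc6: ΔΔCt = (16.88−18.57) − (21.06−18.05) = -1.69 − 3.01 = -4.70; fold change = 2^4.70 = 25.992
Esr1 has the largest |ΔΔCt| = 5.46.

0.023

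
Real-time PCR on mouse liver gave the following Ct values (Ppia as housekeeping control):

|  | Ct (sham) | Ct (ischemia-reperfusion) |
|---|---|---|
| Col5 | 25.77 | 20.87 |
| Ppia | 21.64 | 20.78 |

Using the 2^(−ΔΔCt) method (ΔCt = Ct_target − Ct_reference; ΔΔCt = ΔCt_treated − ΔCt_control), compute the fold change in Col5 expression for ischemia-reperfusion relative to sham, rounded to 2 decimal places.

ΔCt(sham) = 25.770 − 21.640 = 4.130
ΔCt(ischemia-reperfusion) = 20.870 − 20.780 = 0.090
ΔΔCt = 0.090 − 4.130 = -4.040
Fold change = 2^(−(-4.040)) = 2^4.040 = 16.450

16.45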